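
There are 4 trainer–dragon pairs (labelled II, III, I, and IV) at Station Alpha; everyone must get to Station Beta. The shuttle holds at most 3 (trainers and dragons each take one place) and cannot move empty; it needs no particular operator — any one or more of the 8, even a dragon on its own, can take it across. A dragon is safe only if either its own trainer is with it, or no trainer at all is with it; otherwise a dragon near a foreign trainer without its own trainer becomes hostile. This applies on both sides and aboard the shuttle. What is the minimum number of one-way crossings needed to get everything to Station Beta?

9

Counting alone: each trip to Station Beta takes at most 3 across and each return brings at least 1 back, so after t trips out (and t−1 returns) at most 3t − (t−1) of the 8 are across; that first reaches 8 at t = 4, so at least 7 crossings are needed.
The safety rule pushes this higher. Following every safe sequence of crossings, the most of the 8 that can be at Station Beta as the shuttle arrives there on crossing 7 is 7 — never all 8.
So no plan with fewer than 9 crossings exists, and this one achieves 9:
1. dragon II and trainer II cross → Station Beta.
2. trainer II crosses ← Station Alpha.
3. dragon III, trainer II, and trainer III cross → Station Beta.
4. dragon II and trainer II cross ← Station Alpha.
5. trainer I, trainer II, and trainer IV cross → Station Beta.
6. dragon III crosses ← Station Alpha.
7. dragon II and dragon III cross → Station Beta.
8. dragon II crosses ← Station Alpha.
9. dragon I, dragon II, and dragon IV cross → Station Beta.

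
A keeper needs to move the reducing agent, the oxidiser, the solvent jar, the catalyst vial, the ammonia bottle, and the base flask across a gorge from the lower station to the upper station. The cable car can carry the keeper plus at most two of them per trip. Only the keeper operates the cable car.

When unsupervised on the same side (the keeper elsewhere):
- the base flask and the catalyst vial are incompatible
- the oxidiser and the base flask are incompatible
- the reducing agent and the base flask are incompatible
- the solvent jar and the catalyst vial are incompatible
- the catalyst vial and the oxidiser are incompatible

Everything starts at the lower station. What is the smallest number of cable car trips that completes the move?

9

Counting alone: the keeper can take at most 2 across per trip to the upper station, so moving all 6 needs at least 3 loaded trips out, with a return between consecutive ones — at least 5 crossings.
The safety rule pushes this higher. Following every safe sequence of crossings, the most of the 6 that can be at the upper station as the cable car arrives there on crossings 5, 7 is 4, 5 respectively — never all 6.
So no plan with fewer than 9 crossings exists, and this one achieves 9:
1. Keeper goes to the upper station with the base flask and the catalyst vial.  [the lower station: the ammonia bottle, the oxidiser, the reducing agent, the solvent jar | the upper station: the base flask, the catalyst vial]
2. Keeper goes back to the lower station with the catalyst vial.  [the lower station: the ammonia bottle, the catalyst vial, the oxidiser, the reducing agent, the solvent jar | the upper station: the base flask]
3. Keeper goes to the upper station with the catalyst vial and the reducing agent.  [the lower station: the ammonia bottle, the oxidiser, the solvent jar | the upper station: the base flask, the catalyst vial, the reducing agent]
4. Keeper goes back to the lower station with the base flask.  [the lower station: the ammonia bottle, the base flask, the oxidiser, the solvent jar | the upper station: the catalyst vial, the reducing agent]
5. Keeper goes to the upper station with the oxidiser and the solvent jar.  [the lower station: the ammonia bottle, the base flask | the upper station: the catalyst vial, the oxidiser, the reducing agent, the solvent jar]
6. Keeper goes back to the lower station with the catalyst vial.  [the lower station: the ammonia bottle, the base flask, the catalyst vial | the upper station: the oxidiser, the reducing agent, the solvent jar]
7. Keeper goes to the upper station with the ammonia bottle and the catalyst vial.  [the lower station: the base flask | the upper station: the ammonia bottle, the catalyst vial, the oxidiser, the reducing agent, the solvent jar]
8. Keeper goes back to the lower station with the catalyst vial.  [the lower station: the base flask, the catalyst vial | the upper station: the ammonia bottle, the oxidiser, the reducing agent, the solvent jar]
9. Keeper goes to the upper station with the base flask and the catalyst vial.  [the lower station: — | the upper station: the ammonia bottle, the base flask, the catalyst vial, the oxidiser, the reducing agent, the solvent jar]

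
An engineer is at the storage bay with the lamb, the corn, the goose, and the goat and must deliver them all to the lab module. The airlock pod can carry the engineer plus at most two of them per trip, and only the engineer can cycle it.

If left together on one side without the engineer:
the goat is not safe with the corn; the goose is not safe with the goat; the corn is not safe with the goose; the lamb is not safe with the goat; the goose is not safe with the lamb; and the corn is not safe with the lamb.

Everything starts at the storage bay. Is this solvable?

No

Whatever the first load, the items left behind include a forbidden pair without the engineer. No opening move is safe, so no plan exists.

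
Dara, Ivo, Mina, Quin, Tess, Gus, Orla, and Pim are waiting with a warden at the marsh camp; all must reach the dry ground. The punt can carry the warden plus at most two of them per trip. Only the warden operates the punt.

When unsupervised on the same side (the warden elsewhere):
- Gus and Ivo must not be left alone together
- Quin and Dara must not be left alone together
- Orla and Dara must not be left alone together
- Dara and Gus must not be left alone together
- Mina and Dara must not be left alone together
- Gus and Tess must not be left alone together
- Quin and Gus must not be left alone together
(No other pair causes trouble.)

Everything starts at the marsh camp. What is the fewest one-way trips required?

Counting alone: the warden can take at most 2 across per trip to the dry ground, so moving all 8 needs at least 4 loaded trips out, with a return between consecutive ones — at least 7 crossings.
The safety rule pushes this higher. Following every safe sequence of crossings, the most of the 8 that can be at the dry ground as the punt arrives there on crossings 7, 9, 11 is 5, 6, 7 respectively — never all 8.
So no plan with fewer than 13 crossings exists, and this one achieves 13:
1. Warden goes to the dry ground with Dara and Gus.  [the marsh camp: Ivo, Mina, Orla, Pim, Quin, Tess | the dry ground: Dara, Gus]
2. Warden goes back to the marsh camp with Dara.  [the marsh camp: Dara, Ivo, Mina, Orla, Pim, Quin, Tess | the dry ground: Gus]
3. Warden goes to the dry ground with Dara and Ivo.  [the marsh camp: Mina, Orla, Pim, Quin, Tess | the dry ground: Dara, Gus, Ivo]
4. Warden goes back to the marsh camp with Gus.  [the marsh camp: Gus, Mina, Orla, Pim, Quin, Tess | the dry ground: Dara, Ivo]
5. Warden goes to the dry ground with Quin and Tess.  [the marsh camp: Gus, Mina, Orla, Pim | the dry ground: Dara, Ivo, Quin, Tess]
6. Warden goes back to the marsh camp with Dara.  [the marsh camp: Dara, Gus, Mina, Orla, Pim | the dry ground: Ivo, Quin, Tess]
7. Warden goes to the dry ground with Dara and Mina.  [the marsh camp: Gus, Orla, Pim | the dry ground: Dara, Ivo, Mina, Quin, Tess]
8. Warden goes back to the marsh camp with Dara.  [the marsh camp: Dara, Gus, Orla, Pim | the dry ground: Ivo, Mina, Quin, Tess]
9. Warden goes to the dry ground with Dara and Orla.  [the marsh camp: Gus, Pim | the dry ground: Dara, Ivo, Mina, Orla, Quin, Tess]
10. Warden goes back to the marsh camp with Dara.  [the marsh camp: Dara, Gus, Pim | the dry ground: Ivo, Mina, Orla, Quin, Tess]
11. Warden goes to the dry ground with Dara and Pim.  [the marsh camp: Gus | the dry ground: Dara, Ivo, Mina, Orla, Pim, Quin, Tess]
12. Warden goes back to the marsh camp with Dara.  [the marsh camp: Dara, Gus | the dry ground: Ivo, Mina, Orla, Pim, Quin, Tess]
13. Warden goes to the dry ground with Dara and Gus.  [the marsh camp: — | the dry ground: Dara, Gus, Ivo, Mina, Orla, Pim, Quin, Tess]

13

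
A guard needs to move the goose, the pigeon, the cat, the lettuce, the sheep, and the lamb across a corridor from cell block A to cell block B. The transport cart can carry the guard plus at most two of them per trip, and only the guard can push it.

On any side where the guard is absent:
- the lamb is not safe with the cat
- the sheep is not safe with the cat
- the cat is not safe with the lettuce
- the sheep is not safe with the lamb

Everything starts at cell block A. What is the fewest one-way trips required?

Counting alone: the guard can take at most 2 across per trip to cell block B, so moving all 6 needs at least 3 loaded trips out, with a return between consecutive ones — at least 5 crossings.
The safety rule pushes this higher. Following every safe sequence of crossings, the most of the 6 that can be at cell block B as the transport cart arrives there on crossings 5, 7 is 4, 5 respectively — never all 6.
So no plan with fewer than 9 crossings exists, and this one achieves 9:
1. Guard goes to cell block B with the cat and the sheep.
2. Guard goes back to cell block A with the cat.
3. Guard goes to cell block B with the cat and the goose.
4. Guard goes back to cell block A with the cat.
5. Guard goes to cell block B with the cat and the pigeon.
6. Guard goes back to cell block A with the cat.
7. Guard goes to cell block B with the cat and the lettuce.
8. Guard goes back to cell block A with the cat.
9. Guard goes to cell block B with the cat and the lamb.

9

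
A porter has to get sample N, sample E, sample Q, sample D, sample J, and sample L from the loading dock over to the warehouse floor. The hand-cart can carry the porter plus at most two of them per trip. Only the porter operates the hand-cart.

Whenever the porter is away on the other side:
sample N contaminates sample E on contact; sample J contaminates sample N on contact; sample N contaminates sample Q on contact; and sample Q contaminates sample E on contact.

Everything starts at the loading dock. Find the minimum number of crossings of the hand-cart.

Counting alone: the porter can take at most 2 across per trip to the warehouse floor, so moving all 6 needs at least 3 loaded trips out, with a return between consecutive ones — at least 5 crossings.
The safety rule pushes this higher. Following every safe sequence of crossings, the most of the 6 that can be at the warehouse floor as the hand-cart arrives there on crossings 5, 7 is 4, 5 respectively — never all 6.
So no plan with fewer than 9 crossings exists, and this one achieves 9:
1. Porter goes to the warehouse floor with sample E and sample N.
2. Porter goes back to the loading dock with sample N.
3. Porter goes to the warehouse floor with sample D and sample N.
4. Porter goes back to the loading dock with sample N.
5. Porter goes to the warehouse floor with sample J and sample N.
6. Porter goes back to the loading dock with sample N.
7. Porter goes to the warehouse floor with sample L and sample N.
8. Porter goes back to the loading dock with sample N.
9. Porter goes to the warehouse floor with sample N and sample Q.

9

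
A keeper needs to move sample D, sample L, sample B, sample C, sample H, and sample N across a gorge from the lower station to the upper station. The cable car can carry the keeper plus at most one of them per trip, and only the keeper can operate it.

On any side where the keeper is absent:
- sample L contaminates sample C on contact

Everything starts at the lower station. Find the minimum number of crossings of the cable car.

Counting alone: the keeper can take at most 1 across per trip to the upper station, so moving all 6 needs at least 6 loaded trips out, with a return between consecutive ones — at least 11 crossings.
The plan below uses exactly 11 crossings, so it is optimal:
1. Keeper goes to the upper station with sample L.
2. Keeper goes back to the lower station alone.
3. Keeper goes to the upper station with sample D.
4. Keeper goes back to the lower station alone.
5. Keeper goes to the upper station with sample B.
6. Keeper goes back to the lower station alone.
7. Keeper goes to the upper station with sample H.
8. Keeper goes back to the lower station alone.
9. Keeper goes to the upper station with sample N.
10. Keeper goes back to the lower station alone.
11. Keeper goes to the upper station with sample C.

11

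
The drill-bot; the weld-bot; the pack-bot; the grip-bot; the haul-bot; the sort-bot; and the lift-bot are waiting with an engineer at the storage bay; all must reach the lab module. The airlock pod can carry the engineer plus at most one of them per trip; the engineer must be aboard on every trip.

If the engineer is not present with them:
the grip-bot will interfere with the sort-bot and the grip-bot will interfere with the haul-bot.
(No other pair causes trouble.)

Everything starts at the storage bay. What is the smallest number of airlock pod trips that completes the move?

15

Counting alone: the engineer can take at most 1 across per trip to the lab module, so moving all 7 needs at least 7 loaded trips out, with a return between consecutive ones — at least 13 crossings.
The safety rule pushes this higher. Following every safe sequence of crossings, the most of the 7 that can be at the lab module as the airlock pod arrives there on crossing 13 is 6 — never all 7.
So no plan with fewer than 15 crossings exists, and this one achieves 15:
1. Engineer goes to the lab module with the grip-bot.
2. Engineer goes back to the storage bay alone.
3. Engineer goes to the lab module with the drill-bot.
4. Engineer goes back to the storage bay alone.
5. Engineer goes to the lab module with the weld-bot.
6. Engineer goes back to the storage bay alone.
7. Engineer goes to the lab module with the pack-bot.
8. Engineer goes back to the storage bay alone.
9. Engineer goes to the lab module with the haul-bot.
10. Engineer goes back to the storage bay with the grip-bot.
11. Engineer goes to the lab module with the sort-bot.
12. Engineer goes back to the storage bay alone.
13. Engineer goes to the lab module with the lift-bot.
14. Engineer goes back to the storage bay alone.
15. Engineer goes to the lab module with the grip-bot.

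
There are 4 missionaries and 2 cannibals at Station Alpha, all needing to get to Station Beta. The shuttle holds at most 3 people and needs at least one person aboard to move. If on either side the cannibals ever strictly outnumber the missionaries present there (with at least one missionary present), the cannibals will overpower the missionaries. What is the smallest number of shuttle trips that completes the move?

Counting alone: each trip to Station Beta takes at most 3 across and each return brings at least 1 back, so after t trips out (and t−1 returns) at most 3t − (t−1) of the 6 are across; that first reaches 6 at t = 3, so at least 5 crossings are needed.
The plan below uses exactly 5 crossings, so it is optimal:
1. 2 cannibals → Station Beta.  (Station Alpha: 4M 0C; Station Beta: 0M 2C)
2. 1 cannibal ← Station Alpha.  (Station Alpha: 4M 1C; Station Beta: 0M 1C)
3. 2 missionaries and 1 cannibal → Station Beta.  (Station Alpha: 2M 0C; Station Beta: 2M 2C)
4. 1 cannibal ← Station Alpha.  (Station Alpha: 2M 1C; Station Beta: 2M 1C)
5. 2 missionaries and 1 cannibal → Station Beta.  (Station Alpha: 0M 0C; Station Beta: 4M 2C)

5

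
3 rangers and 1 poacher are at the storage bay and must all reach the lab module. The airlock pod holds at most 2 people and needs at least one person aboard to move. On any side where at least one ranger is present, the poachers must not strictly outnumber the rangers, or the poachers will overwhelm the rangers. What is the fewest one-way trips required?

Counting alone: each trip to the lab module takes at most 2 across and each return brings at least 1 back, so after t trips out (and t−1 returns) at most 2t − (t−1) of the 4 are across; that first reaches 4 at t = 3, so at least 5 crossings are needed.
The plan below uses exactly 5 crossings, so it is optimal:
1. 1 ranger and 1 poacher → the lab module.  (the storage bay: 2R 0P; the lab module: 1R 1P)
2. 1 poacher ← the storage bay.  (the storage bay: 2R 1P; the lab module: 1R 0P)
3. 1 ranger and 1 poacher → the lab module.  (the storage bay: 1R 0P; the lab module: 2R 1P)
4. 1 poacher ← the storage bay.  (the storage bay: 1R 1P; the lab module: 2R 0P)
5. 1 ranger and 1 poacher → the lab module.  (the storage bay: 0R 0P; the lab module: 3R 1P)

5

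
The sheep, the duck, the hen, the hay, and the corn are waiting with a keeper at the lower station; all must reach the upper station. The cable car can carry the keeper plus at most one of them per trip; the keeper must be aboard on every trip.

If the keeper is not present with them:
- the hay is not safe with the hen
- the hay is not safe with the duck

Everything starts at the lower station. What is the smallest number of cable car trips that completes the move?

11

Counting alone: the keeper can take at most 1 across per trip to the upper station, so moving all 5 needs at least 5 loaded trips out, with a return between consecutive ones — at least 9 crossings.
The safety rule pushes this higher. Following every safe sequence of crossings, the most of the 5 that can be at the upper station as the cable car arrives there on crossing 9 is 4 — never all 5.
So no plan with fewer than 11 crossings exists, and this one achieves 11:
1. Keeper goes to the upper station with the hay.  [the lower station: the corn, the duck, the hen, the sheep | the upper station: the hay]
2. Keeper goes back to the lower station alone.  [the lower station: the corn, the duck, the hen, the sheep | the upper station: the hay]
3. Keeper goes to the upper station with the sheep.  [the lower station: the corn, the duck, the hen | the upper station: the hay, the sheep]
4. Keeper goes back to the lower station alone.  [the lower station: the corn, the duck, the hen | the upper station: the hay, the sheep]
5. Keeper goes to the upper station with the duck.  [the lower station: the corn, the hen | the upper station: the duck, the hay, the sheep]
6. Keeper goes back to the lower station with the hay.  [the lower station: the corn, the hay, the hen | the upper station: the duck, the sheep]
7. Keeper goes to the upper station with the hen.  [the lower station: the corn, the hay | the upper station: the duck, the hen, the sheep]
8. Keeper goes back to the lower station alone.  [the lower station: the corn, the hay | the upper station: the duck, the hen, the sheep]
9. Keeper goes to the upper station with the corn.  [the lower station: the hay | the upper station: the corn, the duck, the hen, the sheep]
10. Keeper goes back to the lower station alone.  [the lower station: the hay | the upper station: the corn, the duck, the hen, the sheep]
11. Keeper goes to the upper station with the hay.  [the lower station: — | the upper station: the corn, the duck, the hay, the hen, the sheep]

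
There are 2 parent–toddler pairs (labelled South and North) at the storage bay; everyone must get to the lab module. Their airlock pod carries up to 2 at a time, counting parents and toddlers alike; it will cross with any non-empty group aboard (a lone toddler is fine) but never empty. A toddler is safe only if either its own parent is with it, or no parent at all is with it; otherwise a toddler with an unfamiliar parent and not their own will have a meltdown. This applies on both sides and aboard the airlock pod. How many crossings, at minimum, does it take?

5

Counting alone: each trip to the lab module takes at most 2 across and each return brings at least 1 back, so after t trips out (and t−1 returns) at most 2t − (t−1) of the 4 are across; that first reaches 4 at t = 3, so at least 5 crossings are needed.
The plan below uses exactly 5 crossings, so it is optimal:
1. parent South and toddler South cross → the lab module.
2. parent South crosses ← the storage bay.
3. parent North and parent South cross → the lab module.
4. parent North crosses ← the storage bay.
5. parent North and toddler North cross → the lab module.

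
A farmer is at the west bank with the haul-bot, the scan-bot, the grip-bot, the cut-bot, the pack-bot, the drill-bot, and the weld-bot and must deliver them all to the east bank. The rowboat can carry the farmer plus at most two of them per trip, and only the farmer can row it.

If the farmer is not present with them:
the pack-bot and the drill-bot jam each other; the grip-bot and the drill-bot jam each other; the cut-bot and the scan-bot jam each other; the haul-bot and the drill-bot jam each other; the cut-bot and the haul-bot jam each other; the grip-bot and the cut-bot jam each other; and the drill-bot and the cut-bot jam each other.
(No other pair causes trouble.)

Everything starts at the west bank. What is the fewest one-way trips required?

11

Counting alone: the farmer can take at most 2 across per trip to the east bank, so moving all 7 needs at least 4 loaded trips out, with a return between consecutive ones — at least 7 crossings.
The safety rule pushes this higher. Following every safe sequence of crossings, the most of the 7 that can be at the east bank as the rowboat arrives there on crossings 7, 9 is 5, 6 respectively — never all 7.
So no plan with fewer than 11 crossings exists, and this one achieves 11:
1. Farmer goes to the east bank with the cut-bot and the drill-bot.  [the west bank: the grip-bot, the haul-bot, the pack-bot, the scan-bot, the weld-bot | the east bank: the cut-bot, the drill-bot]
2. Farmer goes back to the west bank with the cut-bot.  [the west bank: the cut-bot, the grip-bot, the haul-bot, the pack-bot, the scan-bot, the weld-bot | the east bank: the drill-bot]
3. Farmer goes to the east bank with the cut-bot and the scan-bot.  [the west bank: the grip-bot, the haul-bot, the pack-bot, the weld-bot | the east bank: the cut-bot, the drill-bot, the scan-bot]
4. Farmer goes back to the west bank with the cut-bot.  [the west bank: the cut-bot, the grip-bot, the haul-bot, the pack-bot, the weld-bot | the east bank: the drill-bot, the scan-bot]
5. Farmer goes to the east bank with the grip-bot and the haul-bot.  [the west bank: the cut-bot, the pack-bot, the weld-bot | the east bank: the drill-bot, the grip-bot, the haul-bot, the scan-bot]
6. Farmer goes back to the west bank with the drill-bot.  [the west bank: the cut-bot, the drill-bot, the pack-bot, the weld-bot | the east bank: the grip-bot, the haul-bot, the scan-bot]
7. Farmer goes to the east bank with the cut-bot and the pack-bot.  [the west bank: the drill-bot, the weld-bot | the east bank: the cut-bot, the grip-bot, the haul-bot, the pack-bot, the scan-bot]
8. Farmer goes back to the west bank with the cut-bot.  [the west bank: the cut-bot, the drill-bot, the weld-bot | the east bank: the grip-bot, the haul-bot, the pack-bot, the scan-bot]
9. Farmer goes to the east bank with the cut-bot and the weld-bot.  [the west bank: the drill-bot | the east bank: the cut-bot, the grip-bot, the haul-bot, the pack-bot, the scan-bot, the weld-bot]
10. Farmer goes back to the west bank with the cut-bot.  [the west bank: the cut-bot, the drill-bot | the east bank: the grip-bot, the haul-bot, the pack-bot, the scan-bot, the weld-bot]
11. Farmer goes to the east bank with the cut-bot and the drill-bot.  [the west bank: — | the east bank: the cut-bot, the drill-bot, the grip-bot, the haul-bot, the pack-bot, the scan-bot, the weld-bot]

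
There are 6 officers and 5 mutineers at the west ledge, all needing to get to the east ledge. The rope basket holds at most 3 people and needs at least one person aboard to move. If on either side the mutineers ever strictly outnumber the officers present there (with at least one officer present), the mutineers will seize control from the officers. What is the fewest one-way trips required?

9

Counting alone: each trip to the east ledge takes at most 3 across and each return brings at least 1 back, so after t trips out (and t−1 returns) at most 3t − (t−1) of the 11 are across; that first reaches 11 at t = 5, so at least 9 crossings are needed.
The plan below uses exactly 9 crossings, so it is optimal:
1. 3 mutineers → the east ledge.  (the west ledge: 6O 2M; the east ledge: 0O 3M)
2. 1 mutineer ← the west ledge.  (the west ledge: 6O 3M; the east ledge: 0O 2M)
3. 3 officers → the east ledge.  (the west ledge: 3O 3M; the east ledge: 3O 2M)
4. 1 officer ← the west ledge.  (the west ledge: 4O 3M; the east ledge: 2O 2M)
5. 2 officers and 1 mutineer → the east ledge.  (the west ledge: 2O 2M; the east ledge: 4O 3M)
6. 1 officer ← the west ledge.  (the west ledge: 3O 2M; the east ledge: 3O 3M)
7. 2 officers and 1 mutineer → the east ledge.  (the west ledge: 1O 1M; the east ledge: 5O 4M)
8. 1 officer ← the west ledge.  (the west ledge: 2O 1M; the east ledge: 4O 4M)
9. 2 officers and 1 mutineer → the east ledge.  (the west ledge: 0O 0M; the east ledge: 6O 5M)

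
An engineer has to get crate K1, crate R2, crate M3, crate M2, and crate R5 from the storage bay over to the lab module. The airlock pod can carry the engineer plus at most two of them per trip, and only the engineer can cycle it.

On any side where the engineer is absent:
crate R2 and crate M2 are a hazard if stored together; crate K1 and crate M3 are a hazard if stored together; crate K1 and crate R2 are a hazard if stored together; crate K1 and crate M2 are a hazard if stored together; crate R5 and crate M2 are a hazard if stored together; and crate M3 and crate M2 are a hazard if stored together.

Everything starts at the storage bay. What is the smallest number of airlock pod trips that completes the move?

7

Counting alone: the engineer can take at most 2 across per trip to the lab module, so moving all 5 needs at least 3 loaded trips out, with a return between consecutive ones — at least 5 crossings.
The safety rule pushes this higher. Following every safe sequence of crossings, the most of the 5 that can be at the lab module as the airlock pod arrives there on crossing 5 is 4 — never all 5.
So no plan with fewer than 7 crossings exists, and this one achieves 7:
1. Engineer goes to the lab module with crate K1 and crate M2.  [the storage bay: crate M3, crate R2, crate R5 | the lab module: crate K1, crate M2]
2. Engineer goes back to the storage bay with crate K1.  [the storage bay: crate K1, crate M3, crate R2, crate R5 | the lab module: crate M2]
3. Engineer goes to the lab module with crate K1 and crate R5.  [the storage bay: crate M3, crate R2 | the lab module: crate K1, crate M2, crate R5]
4. Engineer goes back to the storage bay with crate M2.  [the storage bay: crate M2, crate M3, crate R2 | the lab module: crate K1, crate R5]
5. Engineer goes to the lab module with crate M3 and crate R2.  [the storage bay: crate M2 | the lab module: crate K1, crate M3, crate R2, crate R5]
6. Engineer goes back to the storage bay with crate K1.  [the storage bay: crate K1, crate M2 | the lab module: crate M3, crate R2, crate R5]
7. Engineer goes to the lab module with crate K1 and crate M2.  [the storage bay: — | the lab module: crate K1, crate M2, crate M3, crate R2, crate R5]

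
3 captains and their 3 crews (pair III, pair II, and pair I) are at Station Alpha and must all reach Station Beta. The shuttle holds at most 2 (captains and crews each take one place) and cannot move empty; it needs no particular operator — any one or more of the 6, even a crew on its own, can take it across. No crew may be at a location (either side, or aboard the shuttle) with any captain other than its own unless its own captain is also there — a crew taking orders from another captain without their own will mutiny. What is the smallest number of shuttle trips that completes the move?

11

Counting alone: each trip to Station Beta takes at most 2 across and each return brings at least 1 back, so after t trips out (and t−1 returns) at most 2t − (t−1) of the 6 are across; that first reaches 6 at t = 5, so at least 9 crossings are needed.
The safety rule pushes this higher. Following every safe sequence of crossings, the most of the 6 that can be at Station Beta as the shuttle arrives there on crossing 9 is 5 — never all 6.
So no plan with fewer than 11 crossings exists, and this one achieves 11:
1. captain III and crew III cross → Station Beta.
2. captain III crosses ← Station Alpha.
3. crew I and crew II cross → Station Beta.
4. crew III crosses ← Station Alpha.
5. captain I and captain II cross → Station Beta.
6. captain II and crew II cross ← Station Alpha.
7. captain II and captain III cross → Station Beta.
8. crew I crosses ← Station Alpha.
9. crew II and crew III cross → Station Beta.
10. captain I crosses ← Station Alpha.
11. captain I and crew I cross → Station Beta.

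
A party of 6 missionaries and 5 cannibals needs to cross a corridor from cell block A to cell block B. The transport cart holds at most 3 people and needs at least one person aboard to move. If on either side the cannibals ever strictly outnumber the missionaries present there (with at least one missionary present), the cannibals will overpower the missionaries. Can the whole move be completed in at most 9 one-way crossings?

Yes

Yes — this plan uses 9 crossings (≤ 9):
1. 3 cannibals → cell block B.  (cell block A: 6M 2C; cell block B: 0M 3C)
2. 1 cannibal ← cell block A.  (cell block A: 6M 3C; cell block B: 0M 2C)
3. 3 missionaries → cell block B.  (cell block A: 3M 3C; cell block B: 3M 2C)
4. 1 missionary ← cell block A.  (cell block A: 4M 3C; cell block B: 2M 2C)
5. 2 missionaries and 1 cannibal → cell block B.  (cell block A: 2M 2C; cell block B: 4M 3C)
6. 1 missionary ← cell block A.  (cell block A: 3M 2C; cell block B: 3M 3C)
7. 2 missionaries and 1 cannibal → cell block B.  (cell block A: 1M 1C; cell block B: 5M 4C)
8. 1 missionary ← cell block A.  (cell block A: 2M 1C; cell block B: 4M 4C)
9. 2 missionaries and 1 cannibal → cell block B.  (cell block A: 0M 0C; cell block B: 6M 5C)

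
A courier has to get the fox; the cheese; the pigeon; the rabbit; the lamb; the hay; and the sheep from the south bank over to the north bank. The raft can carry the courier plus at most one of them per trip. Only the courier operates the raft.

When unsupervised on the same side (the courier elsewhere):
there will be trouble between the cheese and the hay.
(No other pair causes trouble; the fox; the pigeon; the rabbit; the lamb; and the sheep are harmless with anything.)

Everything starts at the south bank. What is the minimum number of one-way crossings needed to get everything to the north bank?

13

Counting alone: the courier can take at most 1 across per trip to the north bank, so moving all 7 needs at least 7 loaded trips out, with a return between consecutive ones — at least 13 crossings.
The plan below uses exactly 13 crossings, so it is optimal:
1. Courier goes to the north bank with the cheese.  [the south bank: the fox, the hay, the lamb, the pigeon, the rabbit, the sheep | the north bank: the cheese]
2. Courier goes back to the south bank alone.  [the south bank: the fox, the hay, the lamb, the pigeon, the rabbit, the sheep | the north bank: the cheese]
3. Courier goes to the north bank with the fox.  [the south bank: the hay, the lamb, the pigeon, the rabbit, the sheep | the north bank: the cheese, the fox]
4. Courier goes back to the south bank alone.  [the south bank: the hay, the lamb, the pigeon, the rabbit, the sheep | the north bank: the cheese, the fox]
5. Courier goes to the north bank with the pigeon.  [the south bank: the hay, the lamb, the rabbit, the sheep | the north bank: the cheese, the fox, the pigeon]
6. Courier goes back to the south bank alone.  [the south bank: the hay, the lamb, the rabbit, the sheep | the north bank: the cheese, the fox, the pigeon]
7. Courier goes to the north bank with the rabbit.  [the south bank: the hay, the lamb, the sheep | the north bank: the cheese, the fox, the pigeon, the rabbit]
8. Courier goes back to the south bank alone.  [the south bank: the hay, the lamb, the sheep | the north bank: the cheese, the fox, the pigeon, the rabbit]
9. Courier goes to the north bank with the lamb.  [the south bank: the hay, the sheep | the north bank: the cheese, the fox, the lamb, the pigeon, the rabbit]
10. Courier goes back to the south bank alone.  [the south bank: the hay, the sheep | the north bank: the cheese, the fox, the lamb, the pigeon, the rabbit]
11. Courier goes to the north bank with the sheep.  [the south bank: the hay | the north bank: the cheese, the fox, the lamb, the pigeon, the rabbit, the sheep]
12. Courier goes back to the south bank alone.  [the south bank: the hay | the north bank: the cheese, the fox, the lamb, the pigeon, the rabbit, the sheep]
13. Courier goes to the north bank with the hay.  [the south bank: — | the north bank: the cheese, the fox, the hay, the lamb, the pigeon, the rabbit, the sheep]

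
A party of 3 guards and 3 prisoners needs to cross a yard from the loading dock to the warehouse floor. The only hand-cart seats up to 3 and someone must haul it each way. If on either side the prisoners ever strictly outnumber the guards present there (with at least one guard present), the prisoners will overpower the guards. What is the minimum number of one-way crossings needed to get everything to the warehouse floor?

Counting alone: each trip to the warehouse floor takes at most 3 across and each return brings at least 1 back, so after t trips out (and t−1 returns) at most 3t − (t−1) of the 6 are across; that first reaches 6 at t = 3, so at least 5 crossings are needed.
The plan below uses exactly 5 crossings, so it is optimal:
1. 2 prisoners → the warehouse floor.  (the loading dock: 3G 1P; the warehouse floor: 0G 2P)
2. 1 prisoner ← the loading dock.  (the loading dock: 3G 2P; the warehouse floor: 0G 1P)
3. 3 guards → the warehouse floor.  (the loading dock: 0G 2P; the warehouse floor: 3G 1P)
4. 1 prisoner ← the loading dock.  (the loading dock: 0G 3P; the warehouse floor: 3G 0P)
5. 3 prisoners → the warehouse floor.  (the loading dock: 0G 0P; the warehouse floor: 3G 3P)

5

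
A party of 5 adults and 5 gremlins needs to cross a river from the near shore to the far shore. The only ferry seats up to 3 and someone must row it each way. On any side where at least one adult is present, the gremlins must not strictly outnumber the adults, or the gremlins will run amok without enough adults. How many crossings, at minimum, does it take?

11

Counting alone: each trip to the far shore takes at most 3 across and each return brings at least 1 back, so after t trips out (and t−1 returns) at most 3t − (t−1) of the 10 are across; that first reaches 10 at t = 5, so at least 9 crossings are needed.
The safety rule pushes this higher. Following every safe sequence of crossings, the most of the 10 that can be at the far shore as the ferry arrives there on crossing 9 is 9 — never all 10.
So no plan with fewer than 11 crossings exists, and this one achieves 11:
1. 2 gremlins → the far shore.  (the near shore: 5A 3G; the far shore: 0A 2G)
2. 1 gremlin ← the near shore.  (the near shore: 5A 4G; the far shore: 0A 1G)
3. 3 gremlins → the far shore.  (the near shore: 5A 1G; the far shore: 0A 4G)
4. 1 gremlin ← the near shore.  (the near shore: 5A 2G; the far shore: 0A 3G)
5. 3 adults → the far shore.  (the near shore: 2A 2G; the far shore: 3A 3G)
6. 1 adult and 1 gremlin ← the near shore.  (the near shore: 3A 3G; the far shore: 2A 2G)
7. 3 adults → the far shore.  (the near shore: 0A 3G; the far shore: 5A 2G)
8. 1 gremlin ← the near shore.  (the near shore: 0A 4G; the far shore: 5A 1G)
9. 2 gremlins → the far shore.  (the near shore: 0A 2G; the far shore: 5A 3G)
10. 1 gremlin ← the near shore.  (the near shore: 0A 3G; the far shore: 5A 2G)
11. 3 gremlins → the far shore.  (the near shore: 0A 0G; the far shore: 5A 5G)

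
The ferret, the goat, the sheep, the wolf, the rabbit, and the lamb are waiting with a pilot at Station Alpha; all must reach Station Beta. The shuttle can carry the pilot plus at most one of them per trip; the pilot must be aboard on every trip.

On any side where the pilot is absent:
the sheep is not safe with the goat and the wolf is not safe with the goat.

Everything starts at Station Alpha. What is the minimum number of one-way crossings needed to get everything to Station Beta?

Counting alone: the pilot can take at most 1 across per trip to Station Beta, so moving all 6 needs at least 6 loaded trips out, with a return between consecutive ones — at least 11 crossings.
The safety rule pushes this higher. Following every safe sequence of crossings, the most of the 6 that can be at Station Beta as the shuttle arrives there on crossing 11 is 5 — never all 6.
So no plan with fewer than 13 crossings exists, and this one achieves 13:
1. Pilot goes to Station Beta with the goat.  [Station Alpha: the ferret, the lamb, the rabbit, the sheep, the wolf | Station Beta: the goat]
2. Pilot goes back to Station Alpha alone.  [Station Alpha: the ferret, the lamb, the rabbit, the sheep, the wolf | Station Beta: the goat]
3. Pilot goes to Station Beta with the ferret.  [Station Alpha: the lamb, the rabbit, the sheep, the wolf | Station Beta: the ferret, the goat]
4. Pilot goes back to Station Alpha alone.  [Station Alpha: the lamb, the rabbit, the sheep, the wolf | Station Beta: the ferret, the goat]
5. Pilot goes to Station Beta with the sheep.  [Station Alpha: the lamb, the rabbit, the wolf | Station Beta: the ferret, the goat, the sheep]
6. Pilot goes back to Station Alpha with the goat.  [Station Alpha: the goat, the lamb, the rabbit, the wolf | Station Beta: the ferret, the sheep]
7. Pilot goes to Station Beta with the wolf.  [Station Alpha: the goat, the lamb, the rabbit | Station Beta: the ferret, the sheep, the wolf]
8. Pilot goes back to Station Alpha alone.  [Station Alpha: the goat, the lamb, the rabbit | Station Beta: the ferret, the sheep, the wolf]
9. Pilot goes to Station Beta with the rabbit.  [Station Alpha: the goat, the lamb | Station Beta: the ferret, the rabbit, the sheep, the wolf]
10. Pilot goes back to Station Alpha alone.  [Station Alpha: the goat, the lamb | Station Beta: the ferret, the rabbit, the sheep, the wolf]
11. Pilot goes to Station Beta with the lamb.  [Station Alpha: the goat | Station Beta: the ferret, the lamb, the rabbit, the sheep, the wolf]
12. Pilot goes back to Station Alpha alone.  [Station Alpha: the goat | Station Beta: the ferret, the lamb, the rabbit, the sheep, the wolf]
13. Pilot goes to Station Beta with the goat.  [Station Alpha: — | Station Beta: the ferret, the goat, the lamb, the rabbit, the sheep, the wolf]

13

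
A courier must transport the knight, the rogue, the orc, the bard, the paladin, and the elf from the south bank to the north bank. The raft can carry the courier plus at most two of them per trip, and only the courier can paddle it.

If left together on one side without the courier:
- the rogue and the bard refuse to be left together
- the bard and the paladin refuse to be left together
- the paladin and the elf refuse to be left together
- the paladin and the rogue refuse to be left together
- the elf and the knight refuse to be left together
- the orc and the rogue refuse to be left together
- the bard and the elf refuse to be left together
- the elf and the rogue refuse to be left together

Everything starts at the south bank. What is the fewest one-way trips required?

Whatever the first load, the items left behind include a forbidden pair without the courier. No opening move is safe, so no plan exists.

impossible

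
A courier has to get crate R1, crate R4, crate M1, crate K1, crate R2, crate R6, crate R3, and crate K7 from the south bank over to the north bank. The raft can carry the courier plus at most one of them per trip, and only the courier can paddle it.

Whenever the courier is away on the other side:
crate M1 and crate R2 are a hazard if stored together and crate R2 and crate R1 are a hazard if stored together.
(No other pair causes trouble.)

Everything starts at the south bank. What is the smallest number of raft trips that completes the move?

Counting alone: the courier can take at most 1 across per trip to the north bank, so moving all 8 needs at least 8 loaded trips out, with a return between consecutive ones — at least 15 crossings.
The safety rule pushes this higher. Following every safe sequence of crossings, the most of the 8 that can be at the north bank as the raft arrives there on crossing 15 is 7 — never all 8.
So no plan with fewer than 17 crossings exists, and this one achieves 17:
1. Courier goes to the north bank with crate R2.  [the south bank: crate K1, crate K7, crate M1, crate R1, crate R3, crate R4, crate R6 | the north bank: crate R2]
2. Courier goes back to the south bank alone.  [the south bank: crate K1, crate K7, crate M1, crate R1, crate R3, crate R4, crate R6 | the north bank: crate R2]
3. Courier goes to the north bank with crate R1.  [the south bank: crate K1, crate K7, crate M1, crate R3, crate R4, crate R6 | the north bank: crate R1, crate R2]
4. Courier goes back to the south bank with crate R2.  [the south bank: crate K1, crate K7, crate M1, crate R2, crate R3, crate R4, crate R6 | the north bank: crate R1]
5. Courier goes to the north bank with crate M1.  [the south bank: crate K1, crate K7, crate R2, crate R3, crate R4, crate R6 | the north bank: crate M1, crate R1]
6. Courier goes back to the south bank alone.  [the south bank: crate K1, crate K7, crate R2, crate R3, crate R4, crate R6 | the north bank: crate M1, crate R1]
7. Courier goes to the north bank with crate R4.  [the south bank: crate K1, crate K7, crate R2, crate R3, crate R6 | the north bank: crate M1, crate R1, crate R4]
8. Courier goes back to the south bank alone.  [the south bank: crate K1, crate K7, crate R2, crate R3, crate R6 | the north bank: crate M1, crate R1, crate R4]
9. Courier goes to the north bank with crate K1.  [the south bank: crate K7, crate R2, crate R3, crate R6 | the north bank: crate K1, crate M1, crate R1, crate R4]
10. Courier goes back to the south bank alone.  [the south bank: crate K7, crate R2, crate R3, crate R6 | the north bank: crate K1, crate M1, crate R1, crate R4]
11. Courier goes to the north bank with crate R6.  [the south bank: crate K7, crate R2, crate R3 | the north bank: crate K1, crate M1, crate R1, crate R4, crate R6]
12. Courier goes back to the south bank alone.  [the south bank: crate K7, crate R2, crate R3 | the north bank: crate K1, crate M1, crate R1, crate R4, crate R6]
13. Courier goes to the north bank with crate R3.  [the south bank: crate K7, crate R2 | the north bank: crate K1, crate M1, crate R1, crate R3, crate R4, crate R6]
14. Courier goes back to the south bank alone.  [the south bank: crate K7, crate R2 | the north bank: crate K1, crate M1, crate R1, crate R3, crate R4, crate R6]
15. Courier goes to the north bank with crate K7.  [the south bank: crate R2 | the north bank: crate K1, crate K7, crate M1, crate R1, crate R3, crate R4, crate R6]
16. Courier goes back to the south bank alone.  [the south bank: crate R2 | the north bank: crate K1, crate K7, crate M1, crate R1, crate R3, crate R4, crate R6]
17. Courier goes to the north bank with crate R2.  [the south bank: — | the north bank: crate K1, crate K7, crate M1, crate R1, crate R2, crate R3, crate R4, crate R6]

17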